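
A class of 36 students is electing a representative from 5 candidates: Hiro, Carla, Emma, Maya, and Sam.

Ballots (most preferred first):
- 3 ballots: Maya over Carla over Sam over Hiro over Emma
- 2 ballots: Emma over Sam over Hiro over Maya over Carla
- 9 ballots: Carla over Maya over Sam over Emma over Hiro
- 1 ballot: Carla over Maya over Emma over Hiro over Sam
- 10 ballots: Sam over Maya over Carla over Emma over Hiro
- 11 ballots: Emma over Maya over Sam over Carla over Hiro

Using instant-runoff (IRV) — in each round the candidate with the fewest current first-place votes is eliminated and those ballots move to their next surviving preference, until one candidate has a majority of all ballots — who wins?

Carla

Round 1: Hiro 0, Carla 10, Emma 13, Maya 3, Sam 10. Hiro eliminated.
Round 2: Carla 10, Emma 13, Maya 3, Sam 10. Maya eliminated.
Round 3: Carla 13, Emma 13, Sam 10. Sam eliminated.
Round 4: Carla 23, Emma 13. Carla has a majority (≥19).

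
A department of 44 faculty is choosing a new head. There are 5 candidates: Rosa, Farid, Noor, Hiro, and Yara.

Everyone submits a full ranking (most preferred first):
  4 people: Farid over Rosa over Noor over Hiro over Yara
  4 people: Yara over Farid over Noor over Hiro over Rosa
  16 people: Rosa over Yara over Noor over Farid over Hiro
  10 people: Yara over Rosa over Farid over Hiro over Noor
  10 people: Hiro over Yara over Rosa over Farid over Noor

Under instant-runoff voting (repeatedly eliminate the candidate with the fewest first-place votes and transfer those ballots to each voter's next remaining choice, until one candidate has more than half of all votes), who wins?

Yara

Round 1: Rosa 16, Farid 4, Noor 0, Hiro 10, Yara 14. Noor eliminated.
Round 2: Rosa 16, Farid 4, Hiro 10, Yara 14. Farid eliminated.
Round 3: Rosa 20, Hiro 10, Yara 14. Hiro eliminated.
Round 4: Rosa 20, Yara 24. Yara has a majority (≥23).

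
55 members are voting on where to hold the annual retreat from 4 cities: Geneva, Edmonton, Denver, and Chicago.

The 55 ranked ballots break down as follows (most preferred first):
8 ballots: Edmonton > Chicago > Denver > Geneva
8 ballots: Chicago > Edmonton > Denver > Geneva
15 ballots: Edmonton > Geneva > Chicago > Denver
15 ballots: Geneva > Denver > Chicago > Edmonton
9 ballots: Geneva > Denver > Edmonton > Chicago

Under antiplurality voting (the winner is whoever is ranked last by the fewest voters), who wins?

Last-place votes: Geneva 16, Edmonton 15, Denver 15, Chicago 9.

Chicago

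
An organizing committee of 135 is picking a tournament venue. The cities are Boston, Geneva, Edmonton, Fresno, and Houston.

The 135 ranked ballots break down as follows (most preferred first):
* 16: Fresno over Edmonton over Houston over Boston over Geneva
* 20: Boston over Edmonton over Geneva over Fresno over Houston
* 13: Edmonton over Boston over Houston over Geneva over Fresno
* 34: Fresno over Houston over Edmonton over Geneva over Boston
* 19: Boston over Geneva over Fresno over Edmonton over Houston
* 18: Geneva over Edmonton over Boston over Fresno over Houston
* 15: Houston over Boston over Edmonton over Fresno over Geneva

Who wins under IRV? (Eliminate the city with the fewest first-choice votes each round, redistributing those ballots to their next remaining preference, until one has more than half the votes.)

Boston

Round 1: Boston 39, Geneva 18, Edmonton 13, Fresno 50, Houston 15. Edmonton eliminated.
Round 2: Boston 52, Geneva 18, Fresno 50, Houston 15. Houston eliminated.
Round 3: Boston 67, Geneva 18, Fresno 50. Geneva eliminated.
Round 4: Boston 85, Fresno 50. Boston has a majority (≥68).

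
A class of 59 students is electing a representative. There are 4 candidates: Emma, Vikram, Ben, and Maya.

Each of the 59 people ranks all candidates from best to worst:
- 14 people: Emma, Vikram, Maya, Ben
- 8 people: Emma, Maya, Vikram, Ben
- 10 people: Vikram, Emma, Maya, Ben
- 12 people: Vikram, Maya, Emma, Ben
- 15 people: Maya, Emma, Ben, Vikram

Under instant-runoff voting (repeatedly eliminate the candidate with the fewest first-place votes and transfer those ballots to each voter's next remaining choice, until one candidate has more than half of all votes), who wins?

Emma

Round 1: Emma 22, Vikram 22, Ben 0, Maya 15. Ben eliminated.
Round 2: Emma 22, Vikram 22, Maya 15. Maya eliminated.
Round 3: Emma 37, Vikram 22. Emma has a majority (≥30).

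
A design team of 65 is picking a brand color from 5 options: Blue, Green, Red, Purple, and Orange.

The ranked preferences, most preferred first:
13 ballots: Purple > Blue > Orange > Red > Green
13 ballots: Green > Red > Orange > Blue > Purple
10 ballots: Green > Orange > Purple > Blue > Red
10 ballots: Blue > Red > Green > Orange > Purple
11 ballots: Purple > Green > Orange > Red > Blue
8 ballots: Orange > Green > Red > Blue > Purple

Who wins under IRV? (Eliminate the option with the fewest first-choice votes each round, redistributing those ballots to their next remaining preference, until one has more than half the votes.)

Round 1: Blue 10, Green 23, Red 0, Purple 24, Orange 8. Red eliminated.
Round 2: Blue 10, Green 23, Purple 24, Orange 8. Orange eliminated.
Round 3: Blue 10, Green 31, Purple 24. Blue eliminated.
Round 4: Green 41, Purple 24. Green has a majority (≥33).

Green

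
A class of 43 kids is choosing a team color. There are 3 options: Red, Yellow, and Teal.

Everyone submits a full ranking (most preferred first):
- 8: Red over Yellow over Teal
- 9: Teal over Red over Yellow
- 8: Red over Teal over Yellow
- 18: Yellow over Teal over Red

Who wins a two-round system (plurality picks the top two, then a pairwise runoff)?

Round 1 first-place votes: Red 16, Yellow 18, Teal 9. Yellow and Red advance.
Runoff: Yellow is ranked above Red on 18 ballots, Red above Yellow on 25.

Red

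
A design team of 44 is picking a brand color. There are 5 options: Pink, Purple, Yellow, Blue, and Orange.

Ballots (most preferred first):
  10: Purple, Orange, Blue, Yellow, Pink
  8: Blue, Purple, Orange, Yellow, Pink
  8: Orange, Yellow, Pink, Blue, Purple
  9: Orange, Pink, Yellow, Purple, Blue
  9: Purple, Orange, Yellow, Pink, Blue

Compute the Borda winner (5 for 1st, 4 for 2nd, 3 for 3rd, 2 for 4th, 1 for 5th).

Pink: 10×1 + 8×1 + 8×3 + 9×4 + 9×2 = 96
Purple: 10×5 + 8×4 + 8×1 + 9×2 + 9×5 = 153
Yellow: 10×2 + 8×2 + 8×4 + 9×3 + 9×3 = 122
Blue: 10×3 + 8×5 + 8×2 + 9×1 + 9×1 = 104
Orange: 10×4 + 8×3 + 8×5 + 9×5 + 9×4 = 185

Orange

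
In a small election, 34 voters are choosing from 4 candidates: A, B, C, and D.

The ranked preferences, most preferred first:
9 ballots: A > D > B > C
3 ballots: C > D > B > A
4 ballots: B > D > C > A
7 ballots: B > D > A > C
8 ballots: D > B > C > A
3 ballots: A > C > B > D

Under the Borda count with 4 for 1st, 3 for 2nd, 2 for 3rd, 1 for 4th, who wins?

D

A: 9×4 + 3×1 + 4×1 + 7×2 + 8×1 + 3×4 = 77
B: 9×2 + 3×2 + 4×4 + 7×4 + 8×3 + 3×2 = 98
C: 9×1 + 3×4 + 4×2 + 7×1 + 8×2 + 3×3 = 61
D: 9×3 + 3×3 + 4×3 + 7×3 + 8×4 + 3×1 = 104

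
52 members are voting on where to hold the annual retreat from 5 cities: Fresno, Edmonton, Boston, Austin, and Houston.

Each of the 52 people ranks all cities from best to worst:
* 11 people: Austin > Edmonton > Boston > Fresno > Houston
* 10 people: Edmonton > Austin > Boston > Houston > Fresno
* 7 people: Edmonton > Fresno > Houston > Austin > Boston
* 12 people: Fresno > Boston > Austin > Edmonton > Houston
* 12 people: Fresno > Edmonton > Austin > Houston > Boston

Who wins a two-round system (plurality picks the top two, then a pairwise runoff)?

Round 1 first-place votes: Fresno 24, Edmonton 17, Boston 0, Austin 11, Houston 0. Fresno and Edmonton advance.
Runoff: Fresno is ranked above Edmonton on 24 ballots, Edmonton above Fresno on 28.

Edmonton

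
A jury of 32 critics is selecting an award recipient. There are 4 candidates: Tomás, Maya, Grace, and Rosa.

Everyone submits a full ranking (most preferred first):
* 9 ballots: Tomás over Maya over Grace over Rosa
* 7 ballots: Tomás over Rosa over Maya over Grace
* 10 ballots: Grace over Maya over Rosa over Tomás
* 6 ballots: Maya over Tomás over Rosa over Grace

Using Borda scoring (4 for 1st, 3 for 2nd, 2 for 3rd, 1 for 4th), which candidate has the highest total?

Tomás: 9×4 + 7×4 + 10×1 + 6×3 = 92
Maya: 9×3 + 7×2 + 10×3 + 6×4 = 95
Grace: 9×2 + 7×1 + 10×4 + 6×1 = 71
Rosa: 9×1 + 7×3 + 10×2 + 6×2 = 62

Maya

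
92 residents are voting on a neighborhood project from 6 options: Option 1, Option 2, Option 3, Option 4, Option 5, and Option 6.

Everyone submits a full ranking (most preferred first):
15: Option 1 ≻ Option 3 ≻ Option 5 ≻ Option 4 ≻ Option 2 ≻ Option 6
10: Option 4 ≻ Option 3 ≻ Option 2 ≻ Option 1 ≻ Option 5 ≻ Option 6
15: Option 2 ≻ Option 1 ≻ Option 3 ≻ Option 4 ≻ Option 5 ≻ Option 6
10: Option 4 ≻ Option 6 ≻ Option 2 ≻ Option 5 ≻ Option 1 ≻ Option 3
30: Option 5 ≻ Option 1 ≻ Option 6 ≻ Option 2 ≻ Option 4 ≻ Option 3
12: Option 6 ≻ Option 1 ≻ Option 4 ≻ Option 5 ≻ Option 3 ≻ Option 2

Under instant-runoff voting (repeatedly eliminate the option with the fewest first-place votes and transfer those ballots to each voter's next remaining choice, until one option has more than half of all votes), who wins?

Option 1

Round 1: Option 1 15, Option 2 15, Option 3 0, Option 4 20, Option 5 30, Option 6 12. Option 3 eliminated.
Round 2: Option 1 15, Option 2 15, Option 4 20, Option 5 30, Option 6 12. Option 6 eliminated.
Round 3: Option 1 27, Option 2 15, Option 4 20, Option 5 30. Option 2 eliminated.
Round 4: Option 1 42, Option 4 20, Option 5 30. Option 4 eliminated.
Round 5: Option 1 52, Option 5 40. Option 1 has a majority (≥47).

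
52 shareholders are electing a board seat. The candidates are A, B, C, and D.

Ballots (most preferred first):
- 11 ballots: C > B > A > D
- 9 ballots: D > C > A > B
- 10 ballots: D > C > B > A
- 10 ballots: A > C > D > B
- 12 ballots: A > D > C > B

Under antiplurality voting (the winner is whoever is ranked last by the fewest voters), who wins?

C

Last-place votes: A 10, B 31, C 0, D 11.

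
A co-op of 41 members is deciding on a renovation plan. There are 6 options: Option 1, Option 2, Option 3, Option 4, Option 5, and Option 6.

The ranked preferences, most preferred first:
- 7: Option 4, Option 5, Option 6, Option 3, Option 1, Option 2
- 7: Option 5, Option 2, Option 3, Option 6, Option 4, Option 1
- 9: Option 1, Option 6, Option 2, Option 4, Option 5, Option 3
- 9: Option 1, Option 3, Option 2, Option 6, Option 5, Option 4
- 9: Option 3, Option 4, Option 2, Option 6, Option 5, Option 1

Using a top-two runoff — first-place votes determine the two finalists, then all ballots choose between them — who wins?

Round 1 first-place votes: Option 1 18, Option 2 0, Option 3 9, Option 4 7, Option 5 7, Option 6 0. Option 1 and Option 3 advance.
Runoff: Option 1 is ranked above Option 3 on 18 ballots, Option 3 above Option 1 on 23.

Option 3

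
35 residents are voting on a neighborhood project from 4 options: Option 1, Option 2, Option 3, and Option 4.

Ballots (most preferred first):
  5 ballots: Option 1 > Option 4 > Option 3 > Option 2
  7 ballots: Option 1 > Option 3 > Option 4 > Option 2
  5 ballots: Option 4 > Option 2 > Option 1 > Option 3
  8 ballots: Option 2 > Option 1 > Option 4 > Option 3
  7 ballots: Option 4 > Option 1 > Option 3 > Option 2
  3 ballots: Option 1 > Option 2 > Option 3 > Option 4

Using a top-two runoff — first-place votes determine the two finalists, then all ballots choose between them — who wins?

Round 1 first-place votes: Option 1 15, Option 2 8, Option 3 0, Option 4 12. Option 1 and Option 4 advance.
Runoff: Option 1 is ranked above Option 4 on 23 ballots, Option 4 above Option 1 on 12.

Option 1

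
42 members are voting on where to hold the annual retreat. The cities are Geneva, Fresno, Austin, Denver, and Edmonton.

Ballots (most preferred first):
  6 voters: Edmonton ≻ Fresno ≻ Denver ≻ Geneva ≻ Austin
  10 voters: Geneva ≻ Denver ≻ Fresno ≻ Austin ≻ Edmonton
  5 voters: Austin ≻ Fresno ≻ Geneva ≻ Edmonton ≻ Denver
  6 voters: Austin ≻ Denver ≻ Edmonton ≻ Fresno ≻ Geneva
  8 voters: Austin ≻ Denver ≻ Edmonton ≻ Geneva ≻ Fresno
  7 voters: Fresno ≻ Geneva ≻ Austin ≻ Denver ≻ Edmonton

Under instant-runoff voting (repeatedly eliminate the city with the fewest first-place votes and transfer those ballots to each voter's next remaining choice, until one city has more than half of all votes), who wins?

Fresno

Round 1: Geneva 10, Fresno 7, Austin 19, Denver 0, Edmonton 6. Denver eliminated.
Round 2: Geneva 10, Fresno 7, Austin 19, Edmonton 6. Edmonton eliminated.
Round 3: Geneva 10, Fresno 13, Austin 19. Geneva eliminated.
Round 4: Fresno 23, Austin 19. Fresno has a majority (≥22).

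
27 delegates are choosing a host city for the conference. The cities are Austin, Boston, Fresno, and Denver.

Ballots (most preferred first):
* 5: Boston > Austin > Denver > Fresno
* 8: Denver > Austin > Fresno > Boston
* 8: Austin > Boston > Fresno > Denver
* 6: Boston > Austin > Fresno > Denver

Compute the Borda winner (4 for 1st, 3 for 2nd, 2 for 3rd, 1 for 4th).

Austin: 5×3 + 8×3 + 8×4 + 6×3 = 89
Boston: 5×4 + 8×1 + 8×3 + 6×4 = 76
Fresno: 5×1 + 8×2 + 8×2 + 6×2 = 49
Denver: 5×2 + 8×4 + 8×1 + 6×1 = 56

Austin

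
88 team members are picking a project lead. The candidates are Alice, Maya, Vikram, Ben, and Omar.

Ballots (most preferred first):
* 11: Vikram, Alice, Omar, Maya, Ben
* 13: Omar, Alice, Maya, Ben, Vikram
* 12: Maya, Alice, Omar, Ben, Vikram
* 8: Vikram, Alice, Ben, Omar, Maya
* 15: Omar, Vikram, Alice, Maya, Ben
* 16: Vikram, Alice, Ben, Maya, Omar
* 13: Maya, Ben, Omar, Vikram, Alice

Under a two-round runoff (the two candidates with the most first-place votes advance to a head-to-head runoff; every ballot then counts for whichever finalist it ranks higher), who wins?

Round 1 first-place votes: Alice 0, Maya 25, Vikram 35, Ben 0, Omar 28. Vikram and Omar advance.
Runoff: Vikram is ranked above Omar on 35 ballots, Omar above Vikram on 53.

Omar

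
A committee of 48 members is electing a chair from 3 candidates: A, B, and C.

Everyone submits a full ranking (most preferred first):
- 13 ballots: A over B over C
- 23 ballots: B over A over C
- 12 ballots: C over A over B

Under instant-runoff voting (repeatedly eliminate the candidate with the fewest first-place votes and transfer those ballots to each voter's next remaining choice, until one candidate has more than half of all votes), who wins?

Round 1: A 13, B 23, C 12. C eliminated.
Round 2: A 25, B 23. A has a majority (≥25).

A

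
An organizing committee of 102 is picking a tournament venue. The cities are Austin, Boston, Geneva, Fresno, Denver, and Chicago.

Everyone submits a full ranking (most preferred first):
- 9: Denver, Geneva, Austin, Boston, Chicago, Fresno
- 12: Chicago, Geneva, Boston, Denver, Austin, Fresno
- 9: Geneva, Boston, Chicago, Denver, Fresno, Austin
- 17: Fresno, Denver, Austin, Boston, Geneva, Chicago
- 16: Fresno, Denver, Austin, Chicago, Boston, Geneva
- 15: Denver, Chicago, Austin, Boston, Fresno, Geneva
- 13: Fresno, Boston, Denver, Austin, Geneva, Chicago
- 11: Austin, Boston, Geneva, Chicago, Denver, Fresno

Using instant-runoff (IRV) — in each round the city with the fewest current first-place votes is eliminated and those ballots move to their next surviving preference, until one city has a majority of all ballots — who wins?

Chicago

Round 1: Austin 11, Boston 0, Geneva 9, Fresno 46, Denver 24, Chicago 12. Boston eliminated.
Round 2: Austin 11, Geneva 9, Fresno 46, Denver 24, Chicago 12. Geneva eliminated.
Round 3: Austin 11, Fresno 46, Denver 24, Chicago 21. Austin eliminated.
Round 4: Fresno 46, Denver 24, Chicago 32. Denver eliminated.
Round 5: Fresno 46, Chicago 56. Chicago has a majority (≥52).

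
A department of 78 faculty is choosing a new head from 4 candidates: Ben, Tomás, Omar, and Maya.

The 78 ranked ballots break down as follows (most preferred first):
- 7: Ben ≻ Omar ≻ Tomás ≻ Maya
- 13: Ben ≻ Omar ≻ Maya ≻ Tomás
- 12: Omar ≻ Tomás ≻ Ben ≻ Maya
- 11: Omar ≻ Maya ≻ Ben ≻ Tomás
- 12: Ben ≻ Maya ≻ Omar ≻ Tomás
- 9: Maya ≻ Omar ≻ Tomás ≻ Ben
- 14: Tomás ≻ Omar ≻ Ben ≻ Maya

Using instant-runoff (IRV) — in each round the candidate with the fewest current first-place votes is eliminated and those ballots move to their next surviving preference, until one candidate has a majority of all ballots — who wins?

Round 1: Ben 32, Tomás 14, Omar 23, Maya 9. Maya eliminated.
Round 2: Ben 32, Tomás 14, Omar 32. Tomás eliminated.
Round 3: Ben 32, Omar 46. Omar has a majority (≥40).

Omar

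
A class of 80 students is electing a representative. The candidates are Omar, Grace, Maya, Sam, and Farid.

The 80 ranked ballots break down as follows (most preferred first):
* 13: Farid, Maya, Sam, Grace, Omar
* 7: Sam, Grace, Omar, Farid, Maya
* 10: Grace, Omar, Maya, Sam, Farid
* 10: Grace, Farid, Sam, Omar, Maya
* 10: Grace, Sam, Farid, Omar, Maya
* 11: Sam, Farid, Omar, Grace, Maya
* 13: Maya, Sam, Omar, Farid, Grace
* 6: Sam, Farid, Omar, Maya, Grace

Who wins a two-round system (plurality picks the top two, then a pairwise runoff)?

Sam

Round 1 first-place votes: Omar 0, Grace 30, Maya 13, Sam 24, Farid 13. Grace and Sam advance.
Runoff: Grace is ranked above Sam on 30 ballots, Sam above Grace on 50.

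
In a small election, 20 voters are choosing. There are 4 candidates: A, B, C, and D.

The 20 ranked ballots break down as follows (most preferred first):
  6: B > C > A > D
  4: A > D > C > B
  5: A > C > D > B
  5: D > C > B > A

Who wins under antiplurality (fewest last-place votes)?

Last-place votes: A 5, B 9, C 0, D 6.

C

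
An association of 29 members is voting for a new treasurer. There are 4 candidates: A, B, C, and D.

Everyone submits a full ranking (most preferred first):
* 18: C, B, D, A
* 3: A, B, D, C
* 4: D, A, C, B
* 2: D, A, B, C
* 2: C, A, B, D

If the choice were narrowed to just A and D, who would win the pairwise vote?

D

A is ranked above D on 5 ballots; D above A on 24.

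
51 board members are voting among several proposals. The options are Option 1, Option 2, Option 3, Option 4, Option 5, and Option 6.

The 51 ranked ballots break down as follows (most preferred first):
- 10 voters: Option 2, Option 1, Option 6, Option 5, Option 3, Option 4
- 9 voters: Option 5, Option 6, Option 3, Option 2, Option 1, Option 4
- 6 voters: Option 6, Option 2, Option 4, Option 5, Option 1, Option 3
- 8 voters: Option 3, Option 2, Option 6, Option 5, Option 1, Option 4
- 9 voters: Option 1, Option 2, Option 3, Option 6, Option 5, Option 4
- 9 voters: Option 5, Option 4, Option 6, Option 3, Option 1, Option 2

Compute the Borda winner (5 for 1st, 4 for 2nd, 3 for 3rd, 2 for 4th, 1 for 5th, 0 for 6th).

Option 1: 10×4 + 9×1 + 6×1 + 8×1 + 9×5 + 9×1 = 117
Option 2: 10×5 + 9×2 + 6×4 + 8×4 + 9×4 + 9×0 = 160
Option 3: 10×1 + 9×3 + 6×0 + 8×5 + 9×3 + 9×2 = 122
Option 4: 10×0 + 9×0 + 6×3 + 8×0 + 9×0 + 9×4 = 54
Option 5: 10×2 + 9×5 + 6×2 + 8×2 + 9×1 + 9×5 = 147
Option 6: 10×3 + 9×4 + 6×5 + 8×3 + 9×2 + 9×3 = 165

Option 6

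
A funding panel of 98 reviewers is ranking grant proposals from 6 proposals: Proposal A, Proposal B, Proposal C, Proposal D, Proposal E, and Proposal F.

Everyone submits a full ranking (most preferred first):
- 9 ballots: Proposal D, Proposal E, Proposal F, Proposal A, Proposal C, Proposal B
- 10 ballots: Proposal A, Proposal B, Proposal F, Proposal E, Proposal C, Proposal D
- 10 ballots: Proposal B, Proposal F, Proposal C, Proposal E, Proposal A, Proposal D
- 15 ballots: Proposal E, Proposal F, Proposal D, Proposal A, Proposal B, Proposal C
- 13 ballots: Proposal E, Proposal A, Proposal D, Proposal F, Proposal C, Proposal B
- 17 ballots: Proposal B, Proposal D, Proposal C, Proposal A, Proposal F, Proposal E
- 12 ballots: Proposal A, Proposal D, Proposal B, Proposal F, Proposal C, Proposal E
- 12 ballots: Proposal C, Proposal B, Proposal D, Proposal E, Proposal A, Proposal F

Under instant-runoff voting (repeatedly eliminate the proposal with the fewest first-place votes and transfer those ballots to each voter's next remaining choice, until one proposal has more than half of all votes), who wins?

Proposal B

Round 1: Proposal A 22, Proposal B 27, Proposal C 12, Proposal D 9, Proposal E 28, Proposal F 0. Proposal F eliminated.
Round 2: Proposal A 22, Proposal B 27, Proposal C 12, Proposal D 9, Proposal E 28. Proposal D eliminated.
Round 3: Proposal A 22, Proposal B 27, Proposal C 12, Proposal E 37. Proposal C eliminated.
Round 4: Proposal A 22, Proposal B 39, Proposal E 37. Proposal A eliminated.
Round 5: Proposal B 61, Proposal E 37. Proposal B has a majority (≥50).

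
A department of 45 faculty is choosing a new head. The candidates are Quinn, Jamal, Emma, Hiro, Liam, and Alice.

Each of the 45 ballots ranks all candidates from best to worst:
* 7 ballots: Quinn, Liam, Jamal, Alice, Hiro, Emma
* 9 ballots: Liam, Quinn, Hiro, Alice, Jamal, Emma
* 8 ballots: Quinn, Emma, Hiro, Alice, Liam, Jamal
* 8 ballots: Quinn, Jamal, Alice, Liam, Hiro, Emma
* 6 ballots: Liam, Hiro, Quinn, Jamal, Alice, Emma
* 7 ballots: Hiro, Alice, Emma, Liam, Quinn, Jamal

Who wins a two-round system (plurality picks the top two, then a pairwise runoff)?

Quinn

Round 1 first-place votes: Quinn 23, Jamal 0, Emma 0, Hiro 7, Liam 15, Alice 0. Quinn and Liam advance.
Runoff: Quinn is ranked above Liam on 23 ballots, Liam above Quinn on 22.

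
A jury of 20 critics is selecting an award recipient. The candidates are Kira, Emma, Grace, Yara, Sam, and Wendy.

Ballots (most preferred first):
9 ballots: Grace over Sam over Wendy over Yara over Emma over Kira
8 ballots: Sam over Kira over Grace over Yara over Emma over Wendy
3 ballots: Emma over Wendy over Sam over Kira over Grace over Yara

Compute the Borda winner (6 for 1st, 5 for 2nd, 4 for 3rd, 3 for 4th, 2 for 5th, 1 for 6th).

Kira: 9×1 + 8×5 + 3×3 = 58
Emma: 9×2 + 8×2 + 3×6 = 52
Grace: 9×6 + 8×4 + 3×2 = 92
Yara: 9×3 + 8×3 + 3×1 = 54
Sam: 9×5 + 8×6 + 3×4 = 105
Wendy: 9×4 + 8×1 + 3×5 = 59

Sam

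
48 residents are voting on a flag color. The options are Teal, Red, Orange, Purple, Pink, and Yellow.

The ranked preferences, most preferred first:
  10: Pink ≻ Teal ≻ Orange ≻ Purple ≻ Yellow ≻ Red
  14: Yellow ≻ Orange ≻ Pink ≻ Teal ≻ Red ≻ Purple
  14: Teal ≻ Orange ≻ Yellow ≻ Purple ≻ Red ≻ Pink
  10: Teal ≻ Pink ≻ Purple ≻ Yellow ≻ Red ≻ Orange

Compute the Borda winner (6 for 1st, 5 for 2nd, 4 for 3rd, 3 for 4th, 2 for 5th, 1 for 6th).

Teal

Teal: 10×5 + 14×3 + 14×6 + 10×6 = 236
Red: 10×1 + 14×2 + 14×2 + 10×2 = 86
Orange: 10×4 + 14×5 + 14×5 + 10×1 = 190
Purple: 10×3 + 14×1 + 14×3 + 10×4 = 126
Pink: 10×6 + 14×4 + 14×1 + 10×5 = 180
Yellow: 10×2 + 14×6 + 14×4 + 10×3 = 190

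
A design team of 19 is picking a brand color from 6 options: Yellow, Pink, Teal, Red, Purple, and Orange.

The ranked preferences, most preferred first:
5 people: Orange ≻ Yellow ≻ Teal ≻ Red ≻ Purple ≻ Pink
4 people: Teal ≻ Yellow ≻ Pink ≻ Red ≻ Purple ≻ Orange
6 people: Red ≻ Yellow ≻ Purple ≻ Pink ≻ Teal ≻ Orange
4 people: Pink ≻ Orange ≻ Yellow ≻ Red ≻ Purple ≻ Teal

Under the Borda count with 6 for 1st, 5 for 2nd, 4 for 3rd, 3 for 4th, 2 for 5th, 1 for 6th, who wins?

Yellow

Yellow: 5×5 + 4×5 + 6×5 + 4×4 = 91
Pink: 5×1 + 4×4 + 6×3 + 4×6 = 63
Teal: 5×4 + 4×6 + 6×2 + 4×1 = 60
Red: 5×3 + 4×3 + 6×6 + 4×3 = 75
Purple: 5×2 + 4×2 + 6×4 + 4×2 = 50
Orange: 5×6 + 4×1 + 6×1 + 4×5 = 60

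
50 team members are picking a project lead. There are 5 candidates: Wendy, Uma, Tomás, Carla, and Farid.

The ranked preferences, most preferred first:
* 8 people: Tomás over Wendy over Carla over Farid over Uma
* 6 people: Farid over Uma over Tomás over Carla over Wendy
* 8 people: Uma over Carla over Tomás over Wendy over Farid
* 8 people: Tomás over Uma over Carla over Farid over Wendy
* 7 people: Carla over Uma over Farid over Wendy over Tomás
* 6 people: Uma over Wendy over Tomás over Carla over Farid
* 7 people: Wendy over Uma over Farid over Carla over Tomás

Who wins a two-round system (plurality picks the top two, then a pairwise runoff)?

Uma

Round 1 first-place votes: Wendy 7, Uma 14, Tomás 16, Carla 7, Farid 6. Tomás and Uma advance.
Runoff: Tomás is ranked above Uma on 16 ballots, Uma above Tomás on 34.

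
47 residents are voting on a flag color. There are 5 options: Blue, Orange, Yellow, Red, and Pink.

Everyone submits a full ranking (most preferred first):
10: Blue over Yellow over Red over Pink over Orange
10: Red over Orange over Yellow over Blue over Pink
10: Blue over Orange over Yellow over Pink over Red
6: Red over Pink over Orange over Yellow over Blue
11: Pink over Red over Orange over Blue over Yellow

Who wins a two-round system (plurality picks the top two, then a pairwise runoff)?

Red

Round 1 first-place votes: Blue 20, Orange 0, Yellow 0, Red 16, Pink 11. Blue and Red advance.
Runoff: Blue is ranked above Red on 20 ballots, Red above Blue on 27.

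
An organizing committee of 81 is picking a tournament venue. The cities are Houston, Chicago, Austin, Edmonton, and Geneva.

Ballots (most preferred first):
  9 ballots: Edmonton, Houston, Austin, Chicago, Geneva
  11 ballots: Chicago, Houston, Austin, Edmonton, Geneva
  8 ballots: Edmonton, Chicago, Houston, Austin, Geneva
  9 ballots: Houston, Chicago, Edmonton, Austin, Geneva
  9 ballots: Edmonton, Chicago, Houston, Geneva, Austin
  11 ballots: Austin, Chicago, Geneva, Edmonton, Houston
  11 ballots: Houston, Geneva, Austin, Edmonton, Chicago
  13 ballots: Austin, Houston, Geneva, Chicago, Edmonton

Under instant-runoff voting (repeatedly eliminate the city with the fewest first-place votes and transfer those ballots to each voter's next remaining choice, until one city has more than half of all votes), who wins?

Round 1: Houston 20, Chicago 11, Austin 24, Edmonton 26, Geneva 0. Geneva eliminated.
Round 2: Houston 20, Chicago 11, Austin 24, Edmonton 26. Chicago eliminated.
Round 3: Houston 31, Austin 24, Edmonton 26. Austin eliminated.
Round 4: Houston 44, Edmonton 37. Houston has a majority (≥41).

Houston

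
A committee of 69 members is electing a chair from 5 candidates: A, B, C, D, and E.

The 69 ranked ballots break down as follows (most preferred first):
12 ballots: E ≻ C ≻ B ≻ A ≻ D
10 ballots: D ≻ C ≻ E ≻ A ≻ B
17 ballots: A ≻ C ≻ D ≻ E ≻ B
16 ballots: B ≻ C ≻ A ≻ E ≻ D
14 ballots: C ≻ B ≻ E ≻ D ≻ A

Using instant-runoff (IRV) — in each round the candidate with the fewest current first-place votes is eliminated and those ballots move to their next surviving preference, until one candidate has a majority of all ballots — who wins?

C

Round 1: A 17, B 16, C 14, D 10, E 12. D eliminated.
Round 2: A 17, B 16, C 24, E 12. E eliminated.
Round 3: A 17, B 16, C 36. C has a majority (≥35).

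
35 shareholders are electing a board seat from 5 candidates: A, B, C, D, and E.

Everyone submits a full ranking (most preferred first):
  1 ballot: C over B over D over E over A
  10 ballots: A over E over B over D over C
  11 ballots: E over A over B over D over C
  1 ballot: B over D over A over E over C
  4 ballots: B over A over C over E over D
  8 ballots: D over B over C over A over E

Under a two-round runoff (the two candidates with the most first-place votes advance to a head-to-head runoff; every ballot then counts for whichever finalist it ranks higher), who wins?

A

Round 1 first-place votes: A 10, B 5, C 1, D 8, E 11. E and A advance.
Runoff: E is ranked above A on 12 ballots, A above E on 23.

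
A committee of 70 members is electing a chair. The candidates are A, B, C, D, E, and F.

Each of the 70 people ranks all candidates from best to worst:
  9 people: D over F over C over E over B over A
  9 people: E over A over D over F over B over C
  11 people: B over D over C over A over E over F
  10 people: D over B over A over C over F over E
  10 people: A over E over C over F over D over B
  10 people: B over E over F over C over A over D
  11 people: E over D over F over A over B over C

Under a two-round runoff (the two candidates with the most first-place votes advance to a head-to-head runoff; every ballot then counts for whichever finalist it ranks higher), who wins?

Round 1 first-place votes: A 10, B 21, C 0, D 19, E 20, F 0. B and E advance.
Runoff: B is ranked above E on 31 ballots, E above B on 39.

E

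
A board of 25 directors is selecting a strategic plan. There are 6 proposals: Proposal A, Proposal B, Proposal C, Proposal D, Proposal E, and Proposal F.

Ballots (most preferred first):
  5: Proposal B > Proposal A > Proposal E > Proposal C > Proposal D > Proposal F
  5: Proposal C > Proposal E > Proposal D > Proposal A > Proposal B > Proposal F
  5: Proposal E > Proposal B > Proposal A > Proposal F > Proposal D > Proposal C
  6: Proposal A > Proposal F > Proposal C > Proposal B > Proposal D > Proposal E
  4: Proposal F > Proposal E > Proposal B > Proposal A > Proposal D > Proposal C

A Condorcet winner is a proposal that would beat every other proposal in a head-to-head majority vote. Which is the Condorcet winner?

Proposal E

Proposal E vs Proposal A: 14–11
Proposal E vs Proposal B: 14–11
Proposal E vs Proposal C: 14–11
Proposal E vs Proposal D: 19–6
Proposal E vs Proposal F: 15–10
Proposal E beats every other proposal.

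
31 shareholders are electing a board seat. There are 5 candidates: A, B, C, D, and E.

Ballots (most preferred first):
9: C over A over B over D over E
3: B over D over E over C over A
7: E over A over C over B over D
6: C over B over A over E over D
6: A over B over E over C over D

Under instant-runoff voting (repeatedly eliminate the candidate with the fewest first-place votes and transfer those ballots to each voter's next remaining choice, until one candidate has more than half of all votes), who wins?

E

Round 1: A 6, B 3, C 15, D 0, E 7. D eliminated.
Round 2: A 6, B 3, C 15, E 7. B eliminated.
Round 3: A 6, C 15, E 10. A eliminated.
Round 4: C 15, E 16. E has a majority (≥16).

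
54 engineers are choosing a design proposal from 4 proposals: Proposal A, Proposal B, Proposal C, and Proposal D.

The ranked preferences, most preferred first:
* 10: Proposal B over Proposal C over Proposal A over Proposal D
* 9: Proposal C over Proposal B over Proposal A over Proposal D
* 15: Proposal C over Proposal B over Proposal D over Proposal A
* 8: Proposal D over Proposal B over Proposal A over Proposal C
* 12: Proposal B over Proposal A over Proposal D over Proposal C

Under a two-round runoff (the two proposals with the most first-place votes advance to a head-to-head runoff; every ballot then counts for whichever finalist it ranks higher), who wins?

Round 1 first-place votes: Proposal A 0, Proposal B 22, Proposal C 24, Proposal D 8. Proposal C and Proposal B advance.
Runoff: Proposal C is ranked above Proposal B on 24 ballots, Proposal B above Proposal C on 30.

Proposal B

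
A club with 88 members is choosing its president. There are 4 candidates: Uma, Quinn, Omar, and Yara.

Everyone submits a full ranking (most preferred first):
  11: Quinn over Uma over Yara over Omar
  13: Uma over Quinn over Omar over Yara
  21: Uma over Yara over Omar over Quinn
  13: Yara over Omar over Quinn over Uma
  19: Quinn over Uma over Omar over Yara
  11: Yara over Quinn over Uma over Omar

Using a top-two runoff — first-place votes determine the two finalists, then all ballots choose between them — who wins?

Round 1 first-place votes: Uma 34, Quinn 30, Omar 0, Yara 24. Uma and Quinn advance.
Runoff: Uma is ranked above Quinn on 34 ballots, Quinn above Uma on 54.

Quinn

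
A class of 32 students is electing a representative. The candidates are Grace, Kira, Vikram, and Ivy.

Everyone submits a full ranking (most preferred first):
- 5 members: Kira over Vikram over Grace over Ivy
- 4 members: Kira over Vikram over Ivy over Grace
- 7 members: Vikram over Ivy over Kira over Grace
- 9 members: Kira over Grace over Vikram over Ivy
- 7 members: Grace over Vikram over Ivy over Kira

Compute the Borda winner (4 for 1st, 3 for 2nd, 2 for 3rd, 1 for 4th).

Grace: 5×2 + 4×1 + 7×1 + 9×3 + 7×4 = 76
Kira: 5×4 + 4×4 + 7×2 + 9×4 + 7×1 = 93
Vikram: 5×3 + 4×3 + 7×4 + 9×2 + 7×3 = 94
Ivy: 5×1 + 4×2 + 7×3 + 9×1 + 7×2 = 57

Vikram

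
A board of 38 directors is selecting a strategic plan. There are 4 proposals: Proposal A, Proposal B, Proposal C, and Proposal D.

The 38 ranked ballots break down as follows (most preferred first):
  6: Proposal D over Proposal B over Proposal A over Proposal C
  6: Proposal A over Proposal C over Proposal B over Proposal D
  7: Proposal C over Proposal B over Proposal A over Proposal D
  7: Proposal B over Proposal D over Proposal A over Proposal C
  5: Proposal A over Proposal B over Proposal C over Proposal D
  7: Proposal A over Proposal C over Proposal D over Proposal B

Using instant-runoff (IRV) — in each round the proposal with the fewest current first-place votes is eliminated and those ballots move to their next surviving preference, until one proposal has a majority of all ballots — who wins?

Proposal B

Round 1: Proposal A 18, Proposal B 7, Proposal C 7, Proposal D 6. Proposal D eliminated.
Round 2: Proposal A 18, Proposal B 13, Proposal C 7. Proposal C eliminated.
Round 3: Proposal A 18, Proposal B 20. Proposal B has a majority (≥20).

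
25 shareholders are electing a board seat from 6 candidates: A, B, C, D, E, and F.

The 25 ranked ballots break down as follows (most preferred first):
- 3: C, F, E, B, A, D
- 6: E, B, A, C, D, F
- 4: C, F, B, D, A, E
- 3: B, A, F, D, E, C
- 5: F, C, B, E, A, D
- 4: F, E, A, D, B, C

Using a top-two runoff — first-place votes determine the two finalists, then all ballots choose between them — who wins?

Round 1 first-place votes: A 0, B 3, C 7, D 0, E 6, F 9. F and C advance.
Runoff: F is ranked above C on 12 ballots, C above F on 13.

C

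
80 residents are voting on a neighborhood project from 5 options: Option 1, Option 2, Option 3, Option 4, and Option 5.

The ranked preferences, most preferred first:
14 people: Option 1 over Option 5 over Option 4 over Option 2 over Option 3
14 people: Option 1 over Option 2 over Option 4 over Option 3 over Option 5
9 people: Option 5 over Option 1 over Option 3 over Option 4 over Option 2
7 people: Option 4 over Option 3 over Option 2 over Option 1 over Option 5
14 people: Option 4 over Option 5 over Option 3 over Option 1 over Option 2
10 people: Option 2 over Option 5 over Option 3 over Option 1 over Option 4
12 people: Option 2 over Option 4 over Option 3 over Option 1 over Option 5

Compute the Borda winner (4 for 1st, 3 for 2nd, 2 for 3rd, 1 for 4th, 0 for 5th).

Option 4

Option 1: 14×4 + 14×4 + 9×3 + 7×1 + 14×1 + 10×1 + 12×1 = 182
Option 2: 14×1 + 14×3 + 9×0 + 7×2 + 14×0 + 10×4 + 12×4 = 158
Option 3: 14×0 + 14×1 + 9×2 + 7×3 + 14×2 + 10×2 + 12×2 = 125
Option 4: 14×2 + 14×2 + 9×1 + 7×4 + 14×4 + 10×0 + 12×3 = 185
Option 5: 14×3 + 14×0 + 9×4 + 7×0 + 14×3 + 10×3 + 12×0 = 150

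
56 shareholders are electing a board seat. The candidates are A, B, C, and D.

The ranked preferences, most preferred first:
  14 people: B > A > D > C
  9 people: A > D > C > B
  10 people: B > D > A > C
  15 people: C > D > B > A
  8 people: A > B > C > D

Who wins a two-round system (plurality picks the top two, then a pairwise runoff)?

B

Round 1 first-place votes: A 17, B 24, C 15, D 0. B and A advance.
Runoff: B is ranked above A on 39 ballots, A above B on 17.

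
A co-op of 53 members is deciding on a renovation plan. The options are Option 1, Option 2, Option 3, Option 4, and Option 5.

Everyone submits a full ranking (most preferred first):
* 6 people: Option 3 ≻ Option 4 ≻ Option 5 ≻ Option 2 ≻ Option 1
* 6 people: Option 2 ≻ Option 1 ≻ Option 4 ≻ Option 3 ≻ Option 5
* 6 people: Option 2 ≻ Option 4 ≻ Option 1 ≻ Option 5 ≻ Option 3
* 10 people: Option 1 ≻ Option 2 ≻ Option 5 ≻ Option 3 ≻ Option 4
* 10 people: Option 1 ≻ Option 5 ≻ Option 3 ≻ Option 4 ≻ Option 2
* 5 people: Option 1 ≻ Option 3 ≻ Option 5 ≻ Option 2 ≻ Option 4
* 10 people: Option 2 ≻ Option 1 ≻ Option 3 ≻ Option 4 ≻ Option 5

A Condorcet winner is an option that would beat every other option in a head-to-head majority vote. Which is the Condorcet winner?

Option 2 vs Option 1: 28–25
Option 2 vs Option 3: 32–21
Option 2 vs Option 4: 37–16
Option 2 vs Option 5: 32–21
Option 2 beats every other option.

Option 2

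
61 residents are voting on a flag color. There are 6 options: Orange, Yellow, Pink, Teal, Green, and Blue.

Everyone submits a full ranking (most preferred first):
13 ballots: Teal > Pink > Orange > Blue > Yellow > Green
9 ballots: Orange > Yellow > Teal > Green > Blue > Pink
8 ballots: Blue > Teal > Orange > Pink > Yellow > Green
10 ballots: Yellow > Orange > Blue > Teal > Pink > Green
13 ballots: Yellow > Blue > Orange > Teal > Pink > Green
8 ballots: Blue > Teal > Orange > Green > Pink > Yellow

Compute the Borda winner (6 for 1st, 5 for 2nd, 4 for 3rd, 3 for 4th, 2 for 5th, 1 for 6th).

Orange: 13×4 + 9×6 + 8×4 + 10×5 + 13×4 + 8×4 = 272
Yellow: 13×2 + 9×5 + 8×2 + 10×6 + 13×6 + 8×1 = 233
Pink: 13×5 + 9×1 + 8×3 + 10×2 + 13×2 + 8×2 = 160
Teal: 13×6 + 9×4 + 8×5 + 10×3 + 13×3 + 8×5 = 263
Green: 13×1 + 9×3 + 8×1 + 10×1 + 13×1 + 8×3 = 95
Blue: 13×3 + 9×2 + 8×6 + 10×4 + 13×5 + 8×6 = 258

Orange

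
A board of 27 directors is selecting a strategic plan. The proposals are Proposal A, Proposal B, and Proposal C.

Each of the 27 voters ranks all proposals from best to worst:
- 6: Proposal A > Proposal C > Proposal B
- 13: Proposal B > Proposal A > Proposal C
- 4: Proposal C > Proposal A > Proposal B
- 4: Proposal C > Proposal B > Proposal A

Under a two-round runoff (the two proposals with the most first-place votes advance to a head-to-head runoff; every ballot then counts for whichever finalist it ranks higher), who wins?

Round 1 first-place votes: Proposal A 6, Proposal B 13, Proposal C 8. Proposal B and Proposal C advance.
Runoff: Proposal B is ranked above Proposal C on 13 ballots, Proposal C above Proposal B on 14.

Proposal C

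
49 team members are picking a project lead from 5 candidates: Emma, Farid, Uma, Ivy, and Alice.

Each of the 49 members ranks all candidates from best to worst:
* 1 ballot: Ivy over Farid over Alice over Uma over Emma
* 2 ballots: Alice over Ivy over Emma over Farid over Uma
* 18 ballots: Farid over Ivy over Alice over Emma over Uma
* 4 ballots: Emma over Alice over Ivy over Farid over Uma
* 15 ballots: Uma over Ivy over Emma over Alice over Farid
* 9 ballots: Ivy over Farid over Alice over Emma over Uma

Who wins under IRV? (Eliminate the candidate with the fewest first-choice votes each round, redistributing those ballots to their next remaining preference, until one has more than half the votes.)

Ivy

Round 1: Emma 4, Farid 18, Uma 15, Ivy 10, Alice 2. Alice eliminated.
Round 2: Emma 4, Farid 18, Uma 15, Ivy 12. Emma eliminated.
Round 3: Farid 18, Uma 15, Ivy 16. Uma eliminated.
Round 4: Farid 18, Ivy 31. Ivy has a majority (≥25).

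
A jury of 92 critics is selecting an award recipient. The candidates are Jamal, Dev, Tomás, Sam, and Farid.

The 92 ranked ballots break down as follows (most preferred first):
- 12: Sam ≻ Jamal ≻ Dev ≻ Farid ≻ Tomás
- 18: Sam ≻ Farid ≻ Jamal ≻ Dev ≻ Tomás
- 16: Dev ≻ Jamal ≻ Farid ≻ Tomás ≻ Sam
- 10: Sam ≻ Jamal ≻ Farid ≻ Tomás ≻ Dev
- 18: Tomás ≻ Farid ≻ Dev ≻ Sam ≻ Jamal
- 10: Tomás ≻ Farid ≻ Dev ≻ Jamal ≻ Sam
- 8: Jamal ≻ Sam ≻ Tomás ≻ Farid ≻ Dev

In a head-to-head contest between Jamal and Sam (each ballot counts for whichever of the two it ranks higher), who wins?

Jamal is ranked above Sam on 34 ballots; Sam above Jamal on 58.

Sam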